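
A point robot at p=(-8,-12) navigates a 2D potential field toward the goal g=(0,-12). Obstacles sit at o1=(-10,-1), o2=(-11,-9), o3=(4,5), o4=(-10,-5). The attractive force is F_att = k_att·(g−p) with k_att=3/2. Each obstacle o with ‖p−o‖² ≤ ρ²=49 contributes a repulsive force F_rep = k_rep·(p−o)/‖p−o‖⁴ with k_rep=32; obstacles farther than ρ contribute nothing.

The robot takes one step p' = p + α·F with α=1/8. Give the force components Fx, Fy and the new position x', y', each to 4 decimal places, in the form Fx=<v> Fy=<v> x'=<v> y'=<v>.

Fx=12.2963 Fy=-0.2963 x'=-6.4630 y'=-12.0370

F_att = 3/2·(g−p) = 3/2·(8,0) = (12.0000,0.0000)
o1: d²=125 > ρ²=49 → inactive
o2: d²=18 ≤ ρ²=49; F_rep = 32·(3,-3)/18² = (0.2963,-0.2963)
o3: d²=433 > ρ²=49 → inactive
o4: d²=53 > ρ²=49 → inactive
F = F_att + ΣF_rep = (12.2963,-0.2963)
p' = p + 1/8·F = (-6.4630,-12.0370)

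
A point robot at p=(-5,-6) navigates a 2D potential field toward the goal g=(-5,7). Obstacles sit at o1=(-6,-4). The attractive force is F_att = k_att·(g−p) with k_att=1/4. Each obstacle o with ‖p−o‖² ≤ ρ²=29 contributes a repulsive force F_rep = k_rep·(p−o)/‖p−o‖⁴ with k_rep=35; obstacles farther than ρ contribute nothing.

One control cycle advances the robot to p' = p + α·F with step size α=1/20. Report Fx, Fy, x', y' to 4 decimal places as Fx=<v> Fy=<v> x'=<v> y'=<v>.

F_att = 1/4·(g−p) = 1/4·(0,13) = (0.0000,3.2500)
o1: d²=5 ≤ ρ²=29; F_rep = 35·(1,-2)/5² = (1.4000,-2.8000)
F = F_att + ΣF_rep = (1.4000,0.4500)
p' = p + 1/20·F = (-4.9300,-5.9775)

Fx=1.4000 Fy=0.4500 x'=-4.9300 y'=-5.9775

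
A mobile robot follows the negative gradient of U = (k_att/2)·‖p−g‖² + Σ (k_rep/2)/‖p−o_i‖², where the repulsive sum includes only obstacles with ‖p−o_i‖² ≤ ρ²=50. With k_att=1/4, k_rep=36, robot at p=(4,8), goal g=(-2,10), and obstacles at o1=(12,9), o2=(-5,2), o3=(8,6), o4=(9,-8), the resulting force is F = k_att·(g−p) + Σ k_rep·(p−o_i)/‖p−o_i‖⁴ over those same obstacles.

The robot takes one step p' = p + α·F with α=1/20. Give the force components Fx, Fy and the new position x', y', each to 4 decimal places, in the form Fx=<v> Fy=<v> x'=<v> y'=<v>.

F_att = 1/4·(g−p) = 1/4·(-6,2) = (-1.5000,0.5000)
o1: d²=65 > ρ²=50 → inactive
o2: d²=117 > ρ²=50 → inactive
o3: d²=20 ≤ ρ²=50; F_rep = 36·(-4,2)/20² = (-0.3600,0.1800)
o4: d²=281 > ρ²=50 → inactive
F = F_att + ΣF_rep = (-1.8600,0.6800)
p' = p + 1/20·F = (3.9070,8.0340)

Fx=-1.8600 Fy=0.6800 x'=3.9070 y'=8.0340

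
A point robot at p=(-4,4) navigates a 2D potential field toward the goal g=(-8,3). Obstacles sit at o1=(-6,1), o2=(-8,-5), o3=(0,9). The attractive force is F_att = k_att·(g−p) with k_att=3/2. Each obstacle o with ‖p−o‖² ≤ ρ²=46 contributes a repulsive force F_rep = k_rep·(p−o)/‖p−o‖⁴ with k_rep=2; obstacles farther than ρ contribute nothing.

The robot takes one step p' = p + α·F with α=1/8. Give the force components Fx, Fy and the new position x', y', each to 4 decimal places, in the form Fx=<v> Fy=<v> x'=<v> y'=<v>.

F_att = 3/2·(g−p) = 3/2·(-4,-1) = (-6.0000,-1.5000)
o1: d²=13 ≤ ρ²=46; F_rep = 2·(2,3)/13² = (0.0237,0.0355)
o2: d²=97 > ρ²=46 → inactive
o3: d²=41 ≤ ρ²=46; F_rep = 2·(-4,-5)/41² = (-0.0048,-0.0059)
F = F_att + ΣF_rep = (-5.9811,-1.4704)
p' = p + 1/8·F = (-4.7476,3.8162)

Fx=-5.9811 Fy=-1.4704 x'=-4.7476 y'=3.8162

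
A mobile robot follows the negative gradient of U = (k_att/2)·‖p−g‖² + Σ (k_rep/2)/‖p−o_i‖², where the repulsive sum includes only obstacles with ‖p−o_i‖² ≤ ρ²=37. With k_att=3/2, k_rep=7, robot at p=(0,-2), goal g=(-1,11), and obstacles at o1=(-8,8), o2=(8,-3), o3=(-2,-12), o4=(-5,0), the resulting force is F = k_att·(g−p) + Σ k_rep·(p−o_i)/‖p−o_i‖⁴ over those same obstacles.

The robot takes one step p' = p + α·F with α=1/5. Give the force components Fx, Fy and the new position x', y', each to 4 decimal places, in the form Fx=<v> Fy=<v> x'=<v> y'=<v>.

F_att = 3/2·(g−p) = 3/2·(-1,13) = (-1.5000,19.5000)
o1: d²=164 > ρ²=37 → inactive
o2: d²=65 > ρ²=37 → inactive
o3: d²=104 > ρ²=37 → inactive
o4: d²=29 ≤ ρ²=37; F_rep = 7·(5,-2)/29² = (0.0416,-0.0166)
F = F_att + ΣF_rep = (-1.4584,19.4834)
p' = p + 1/5·F = (-0.2917,1.8967)

Fx=-1.4584 Fy=19.4834 x'=-0.2917 y'=1.8967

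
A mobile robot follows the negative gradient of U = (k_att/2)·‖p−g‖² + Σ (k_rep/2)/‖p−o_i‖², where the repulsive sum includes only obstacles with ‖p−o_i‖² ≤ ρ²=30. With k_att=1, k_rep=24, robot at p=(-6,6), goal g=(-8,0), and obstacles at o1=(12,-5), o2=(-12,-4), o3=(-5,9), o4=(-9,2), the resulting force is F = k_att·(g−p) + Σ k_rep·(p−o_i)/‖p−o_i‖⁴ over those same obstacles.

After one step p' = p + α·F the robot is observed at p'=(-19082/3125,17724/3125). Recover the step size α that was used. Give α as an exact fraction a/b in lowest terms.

α = 1/20

F_att = 1·(g−p) = 1·(-2,-6) = (-2.0000,-6.0000)
o1: d²=445 > ρ²=30 → inactive
o2: d²=136 > ρ²=30 → inactive
o3: d²=10 ≤ ρ²=30; F_rep = 24·(-1,-3)/10² = (-0.2400,-0.7200)
o4: d²=25 ≤ ρ²=30; F_rep = 24·(3,4)/25² = (0.1152,0.1536)
F = F_att + ΣF_rep = (-2.1248,-6.5664)
Δp = p'−p = (-0.1062,-0.3283); α = Δx/Fx = (-332/3125) / (-1328/625) = 1/20
check: Δy/Fy = (-1026/3125) / (-4104/625) = 1/20 ✓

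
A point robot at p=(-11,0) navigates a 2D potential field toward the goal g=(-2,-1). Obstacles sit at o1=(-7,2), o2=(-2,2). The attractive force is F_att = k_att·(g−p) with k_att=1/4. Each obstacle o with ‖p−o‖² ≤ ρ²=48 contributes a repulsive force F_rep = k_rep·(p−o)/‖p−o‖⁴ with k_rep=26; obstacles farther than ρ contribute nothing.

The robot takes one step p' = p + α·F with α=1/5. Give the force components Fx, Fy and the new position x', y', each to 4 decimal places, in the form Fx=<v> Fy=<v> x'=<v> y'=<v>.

Fx=1.9900 Fy=-0.3800 x'=-10.6020 y'=-0.0760

F_att = 1/4·(g−p) = 1/4·(9,-1) = (2.2500,-0.2500)
o1: d²=20 ≤ ρ²=48; F_rep = 26·(-4,-2)/20² = (-0.2600,-0.1300)
o2: d²=85 > ρ²=48 → inactive
F = F_att + ΣF_rep = (1.9900,-0.3800)
p' = p + 1/5·F = (-10.6020,-0.0760)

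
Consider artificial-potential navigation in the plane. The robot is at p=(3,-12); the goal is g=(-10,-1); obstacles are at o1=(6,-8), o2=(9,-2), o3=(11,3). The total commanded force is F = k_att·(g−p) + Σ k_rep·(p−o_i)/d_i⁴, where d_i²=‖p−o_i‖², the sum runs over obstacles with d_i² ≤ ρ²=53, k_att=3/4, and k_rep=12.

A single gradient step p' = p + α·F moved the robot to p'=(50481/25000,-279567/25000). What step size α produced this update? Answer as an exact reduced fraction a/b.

F_att = 3/4·(g−p) = 3/4·(-13,11) = (-9.7500,8.2500)
o1: d²=25 ≤ ρ²=53; F_rep = 12·(-3,-4)/25² = (-0.0576,-0.0768)
o2: d²=136 > ρ²=53 → inactive
o3: d²=289 > ρ²=53 → inactive
F = F_att + ΣF_rep = (-9.8076,8.1732)
Δp = p'−p = (-0.9808,0.8173); α = Δx/Fx = (-24519/25000) / (-24519/2500) = 1/10
check: Δy/Fy = (20433/25000) / (20433/2500) = 1/10 ✓

α = 1/10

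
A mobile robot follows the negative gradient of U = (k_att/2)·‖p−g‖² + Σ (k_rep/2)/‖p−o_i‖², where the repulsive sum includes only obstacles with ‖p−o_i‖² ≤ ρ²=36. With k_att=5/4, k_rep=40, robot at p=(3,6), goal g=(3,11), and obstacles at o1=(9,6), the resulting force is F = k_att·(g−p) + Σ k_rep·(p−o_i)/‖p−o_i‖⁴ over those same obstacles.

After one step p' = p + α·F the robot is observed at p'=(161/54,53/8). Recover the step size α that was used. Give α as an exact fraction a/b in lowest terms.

F_att = 5/4·(g−p) = 5/4·(0,5) = (0.0000,6.2500)
o1: d²=36 ≤ ρ²=36; F_rep = 40·(-6,0)/36² = (-0.1852,0.0000)
F = F_att + ΣF_rep = (-0.1852,6.2500)
Δp = p'−p = (-0.0185,0.6250); α = Δx/Fx = (-1/54) / (-5/27) = 1/10
check: Δy/Fy = (5/8) / (25/4) = 1/10 ✓

α = 1/10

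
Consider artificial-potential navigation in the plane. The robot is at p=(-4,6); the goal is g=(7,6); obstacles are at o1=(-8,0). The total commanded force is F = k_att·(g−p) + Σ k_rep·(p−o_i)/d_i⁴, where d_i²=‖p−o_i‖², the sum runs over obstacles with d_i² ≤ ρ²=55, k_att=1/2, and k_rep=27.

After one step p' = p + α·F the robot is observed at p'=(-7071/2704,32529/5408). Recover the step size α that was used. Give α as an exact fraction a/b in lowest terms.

α = 1/4

F_att = 1/2·(g−p) = 1/2·(11,0) = (5.5000,0.0000)
o1: d²=52 ≤ ρ²=55; F_rep = 27·(4,6)/52² = (0.0399,0.0599)
F = F_att + ΣF_rep = (5.5399,0.0599)
Δp = p'−p = (1.3850,0.0150); α = Δx/Fx = (3745/2704) / (3745/676) = 1/4
check: Δy/Fy = (81/5408) / (81/1352) = 1/4 ✓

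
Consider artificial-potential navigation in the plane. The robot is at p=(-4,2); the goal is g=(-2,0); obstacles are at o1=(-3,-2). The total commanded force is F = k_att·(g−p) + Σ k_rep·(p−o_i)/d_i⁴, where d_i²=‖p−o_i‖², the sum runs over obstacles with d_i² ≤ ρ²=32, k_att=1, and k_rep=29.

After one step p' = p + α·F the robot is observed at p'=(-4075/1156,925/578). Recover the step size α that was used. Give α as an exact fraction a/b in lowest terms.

F_att = 1·(g−p) = 1·(2,-2) = (2.0000,-2.0000)
o1: d²=17 ≤ ρ²=32; F_rep = 29·(-1,4)/17² = (-0.1003,0.4014)
F = F_att + ΣF_rep = (1.8997,-1.5986)
Δp = p'−p = (0.4749,-0.3997); α = Δx/Fx = (549/1156) / (549/289) = 1/4
check: Δy/Fy = (-231/578) / (-462/289) = 1/4 ✓

α = 1/4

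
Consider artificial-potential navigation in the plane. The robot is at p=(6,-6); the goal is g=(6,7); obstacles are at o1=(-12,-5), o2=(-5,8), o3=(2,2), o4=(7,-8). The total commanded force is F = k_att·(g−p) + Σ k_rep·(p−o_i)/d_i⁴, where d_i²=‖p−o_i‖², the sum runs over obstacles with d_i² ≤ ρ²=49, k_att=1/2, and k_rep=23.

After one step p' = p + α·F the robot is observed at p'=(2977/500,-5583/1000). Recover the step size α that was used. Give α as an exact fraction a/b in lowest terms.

F_att = 1/2·(g−p) = 1/2·(0,13) = (0.0000,6.5000)
o1: d²=325 > ρ²=49 → inactive
o2: d²=317 > ρ²=49 → inactive
o3: d²=80 > ρ²=49 → inactive
o4: d²=5 ≤ ρ²=49; F_rep = 23·(-1,2)/5² = (-0.9200,1.8400)
F = F_att + ΣF_rep = (-0.9200,8.3400)
Δp = p'−p = (-0.0460,0.4170); α = Δx/Fx = (-23/500) / (-23/25) = 1/20
check: Δy/Fy = (417/1000) / (417/50) = 1/20 ✓

α = 1/20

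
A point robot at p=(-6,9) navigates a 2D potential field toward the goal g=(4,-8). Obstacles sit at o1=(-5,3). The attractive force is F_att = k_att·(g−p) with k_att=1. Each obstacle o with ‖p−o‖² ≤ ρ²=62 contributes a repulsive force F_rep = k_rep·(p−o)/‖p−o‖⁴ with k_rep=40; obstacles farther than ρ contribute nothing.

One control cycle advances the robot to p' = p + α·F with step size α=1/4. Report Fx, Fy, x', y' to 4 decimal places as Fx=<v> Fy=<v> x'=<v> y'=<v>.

Fx=9.9708 Fy=-16.8247 x'=-3.5073 y'=4.7938

F_att = 1·(g−p) = 1·(10,-17) = (10.0000,-17.0000)
o1: d²=37 ≤ ρ²=62; F_rep = 40·(-1,6)/37² = (-0.0292,0.1753)
F = F_att + ΣF_rep = (9.9708,-16.8247)
p' = p + 1/4·F = (-3.5073,4.7938)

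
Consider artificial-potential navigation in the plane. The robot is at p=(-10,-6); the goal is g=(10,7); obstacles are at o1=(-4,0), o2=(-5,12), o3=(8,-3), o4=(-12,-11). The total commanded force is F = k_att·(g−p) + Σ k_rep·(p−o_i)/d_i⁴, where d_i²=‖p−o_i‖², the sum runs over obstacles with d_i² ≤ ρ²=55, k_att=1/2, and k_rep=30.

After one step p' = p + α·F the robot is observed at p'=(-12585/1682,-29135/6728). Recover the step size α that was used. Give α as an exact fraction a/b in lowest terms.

F_att = 1/2·(g−p) = 1/2·(20,13) = (10.0000,6.5000)
o1: d²=72 > ρ²=55 → inactive
o2: d²=349 > ρ²=55 → inactive
o3: d²=333 > ρ²=55 → inactive
o4: d²=29 ≤ ρ²=55; F_rep = 30·(2,5)/29² = (0.0713,0.1784)
F = F_att + ΣF_rep = (10.0713,6.6784)
Δp = p'−p = (2.5178,1.6696); α = Δx/Fx = (4235/1682) / (8470/841) = 1/4
check: Δy/Fy = (11233/6728) / (11233/1682) = 1/4 ✓

α = 1/4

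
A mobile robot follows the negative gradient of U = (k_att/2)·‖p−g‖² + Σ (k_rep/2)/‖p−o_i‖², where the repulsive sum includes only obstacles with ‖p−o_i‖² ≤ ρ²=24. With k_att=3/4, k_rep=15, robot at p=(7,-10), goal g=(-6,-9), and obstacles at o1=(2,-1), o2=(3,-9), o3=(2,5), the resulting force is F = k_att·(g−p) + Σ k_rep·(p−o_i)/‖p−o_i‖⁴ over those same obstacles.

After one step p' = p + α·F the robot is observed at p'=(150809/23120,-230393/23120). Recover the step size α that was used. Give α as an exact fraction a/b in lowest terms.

F_att = 3/4·(g−p) = 3/4·(-13,1) = (-9.7500,0.7500)
o1: d²=106 > ρ²=24 → inactive
o2: d²=17 ≤ ρ²=24; F_rep = 15·(4,-1)/17² = (0.2076,-0.0519)
o3: d²=250 > ρ²=24 → inactive
F = F_att + ΣF_rep = (-9.5424,0.6981)
Δp = p'−p = (-0.4771,0.0349); α = Δx/Fx = (-11031/23120) / (-11031/1156) = 1/20
check: Δy/Fy = (807/23120) / (807/1156) = 1/20 ✓

α = 1/20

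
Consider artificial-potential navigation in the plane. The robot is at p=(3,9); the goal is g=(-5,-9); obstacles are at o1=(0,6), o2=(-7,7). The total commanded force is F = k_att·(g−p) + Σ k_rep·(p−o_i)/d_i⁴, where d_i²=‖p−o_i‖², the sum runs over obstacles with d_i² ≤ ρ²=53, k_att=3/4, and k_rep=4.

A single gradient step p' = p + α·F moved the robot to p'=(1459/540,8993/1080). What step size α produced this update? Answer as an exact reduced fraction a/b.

F_att = 3/4·(g−p) = 3/4·(-8,-18) = (-6.0000,-13.5000)
o1: d²=18 ≤ ρ²=53; F_rep = 4·(3,3)/18² = (0.0370,0.0370)
o2: d²=104 > ρ²=53 → inactive
F = F_att + ΣF_rep = (-5.9630,-13.4630)
Δp = p'−p = (-0.2981,-0.6731); α = Δx/Fx = (-161/540) / (-161/27) = 1/20
check: Δy/Fy = (-727/1080) / (-727/54) = 1/20 ✓

α = 1/20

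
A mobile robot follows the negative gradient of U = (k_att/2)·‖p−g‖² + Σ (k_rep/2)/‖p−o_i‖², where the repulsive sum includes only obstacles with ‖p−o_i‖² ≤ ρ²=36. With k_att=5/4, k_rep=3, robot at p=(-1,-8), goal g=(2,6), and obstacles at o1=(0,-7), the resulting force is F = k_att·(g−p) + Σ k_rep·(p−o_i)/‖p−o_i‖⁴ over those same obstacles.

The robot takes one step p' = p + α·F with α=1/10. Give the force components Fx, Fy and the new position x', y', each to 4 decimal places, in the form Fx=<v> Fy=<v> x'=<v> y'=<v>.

Fx=3.0000 Fy=16.7500 x'=-0.7000 y'=-6.3250

F_att = 5/4·(g−p) = 5/4·(3,14) = (3.7500,17.5000)
o1: d²=2 ≤ ρ²=36; F_rep = 3·(-1,-1)/2² = (-0.7500,-0.7500)
F = F_att + ΣF_rep = (3.0000,16.7500)
p' = p + 1/10·F = (-0.7000,-6.3250)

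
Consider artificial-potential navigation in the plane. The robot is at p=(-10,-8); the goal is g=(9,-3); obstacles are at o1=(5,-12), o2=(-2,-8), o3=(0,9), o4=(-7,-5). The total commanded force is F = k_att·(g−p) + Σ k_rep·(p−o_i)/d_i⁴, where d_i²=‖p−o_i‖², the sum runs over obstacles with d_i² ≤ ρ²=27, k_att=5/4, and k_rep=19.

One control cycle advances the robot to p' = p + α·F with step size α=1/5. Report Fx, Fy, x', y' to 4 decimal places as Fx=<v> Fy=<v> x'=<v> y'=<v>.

Fx=23.5741 Fy=6.0741 x'=-5.2852 y'=-6.7852

F_att = 5/4·(g−p) = 5/4·(19,5) = (23.7500,6.2500)
o1: d²=241 > ρ²=27 → inactive
o2: d²=64 > ρ²=27 → inactive
o3: d²=389 > ρ²=27 → inactive
o4: d²=18 ≤ ρ²=27; F_rep = 19·(-3,-3)/18² = (-0.1759,-0.1759)
F = F_att + ΣF_rep = (23.5741,6.0741)
p' = p + 1/5·F = (-5.2852,-6.7852)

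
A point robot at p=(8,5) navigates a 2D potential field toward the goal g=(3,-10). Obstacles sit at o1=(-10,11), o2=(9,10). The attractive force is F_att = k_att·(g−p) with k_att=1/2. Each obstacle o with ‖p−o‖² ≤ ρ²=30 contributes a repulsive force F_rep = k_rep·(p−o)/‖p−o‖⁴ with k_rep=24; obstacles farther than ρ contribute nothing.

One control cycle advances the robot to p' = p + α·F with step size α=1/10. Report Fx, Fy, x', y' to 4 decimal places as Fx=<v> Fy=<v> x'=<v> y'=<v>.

F_att = 1/2·(g−p) = 1/2·(-5,-15) = (-2.5000,-7.5000)
o1: d²=360 > ρ²=30 → inactive
o2: d²=26 ≤ ρ²=30; F_rep = 24·(-1,-5)/26² = (-0.0355,-0.1775)
F = F_att + ΣF_rep = (-2.5355,-7.6775)
p' = p + 1/10·F = (7.7464,4.2322)

Fx=-2.5355 Fy=-7.6775 x'=7.7464 y'=4.2322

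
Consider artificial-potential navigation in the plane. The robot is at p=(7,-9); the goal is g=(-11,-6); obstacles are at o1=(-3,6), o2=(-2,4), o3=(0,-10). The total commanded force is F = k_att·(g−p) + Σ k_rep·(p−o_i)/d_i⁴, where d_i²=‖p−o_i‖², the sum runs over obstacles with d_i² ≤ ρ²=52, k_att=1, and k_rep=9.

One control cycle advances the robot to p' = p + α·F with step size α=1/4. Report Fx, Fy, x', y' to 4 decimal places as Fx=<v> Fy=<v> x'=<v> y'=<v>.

F_att = 1·(g−p) = 1·(-18,3) = (-18.0000,3.0000)
o1: d²=325 > ρ²=52 → inactive
o2: d²=250 > ρ²=52 → inactive
o3: d²=50 ≤ ρ²=52; F_rep = 9·(7,1)/50² = (0.0252,0.0036)
F = F_att + ΣF_rep = (-17.9748,3.0036)
p' = p + 1/4·F = (2.5063,-8.2491)

Fx=-17.9748 Fy=3.0036 x'=2.5063 y'=-8.2491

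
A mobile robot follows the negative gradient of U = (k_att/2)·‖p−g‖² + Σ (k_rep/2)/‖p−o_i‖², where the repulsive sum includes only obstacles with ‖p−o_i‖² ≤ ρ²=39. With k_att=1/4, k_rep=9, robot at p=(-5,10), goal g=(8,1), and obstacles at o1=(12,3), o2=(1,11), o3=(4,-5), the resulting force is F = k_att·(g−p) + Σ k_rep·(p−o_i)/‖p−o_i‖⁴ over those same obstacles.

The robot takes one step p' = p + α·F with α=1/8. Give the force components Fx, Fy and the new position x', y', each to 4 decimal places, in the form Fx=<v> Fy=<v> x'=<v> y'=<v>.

Fx=3.2106 Fy=-2.2566 x'=-4.5987 y'=9.7179

F_att = 1/4·(g−p) = 1/4·(13,-9) = (3.2500,-2.2500)
o1: d²=338 > ρ²=39 → inactive
o2: d²=37 ≤ ρ²=39; F_rep = 9·(-6,-1)/37² = (-0.0394,-0.0066)
o3: d²=306 > ρ²=39 → inactive
F = F_att + ΣF_rep = (3.2106,-2.2566)
p' = p + 1/8·F = (-4.5987,9.7179)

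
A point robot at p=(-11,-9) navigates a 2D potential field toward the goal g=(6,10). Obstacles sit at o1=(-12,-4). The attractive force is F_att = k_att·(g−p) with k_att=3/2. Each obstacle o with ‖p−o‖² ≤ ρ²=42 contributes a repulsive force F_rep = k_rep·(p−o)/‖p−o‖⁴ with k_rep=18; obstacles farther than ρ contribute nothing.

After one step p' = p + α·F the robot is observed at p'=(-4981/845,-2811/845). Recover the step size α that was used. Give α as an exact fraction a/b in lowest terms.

α = 1/5

F_att = 3/2·(g−p) = 3/2·(17,19) = (25.5000,28.5000)
o1: d²=26 ≤ ρ²=42; F_rep = 18·(1,-5)/26² = (0.0266,-0.1331)
F = F_att + ΣF_rep = (25.5266,28.3669)
Δp = p'−p = (5.1053,5.6734); α = Δx/Fx = (4314/845) / (4314/169) = 1/5
check: Δy/Fy = (4794/845) / (4794/169) = 1/5 ✓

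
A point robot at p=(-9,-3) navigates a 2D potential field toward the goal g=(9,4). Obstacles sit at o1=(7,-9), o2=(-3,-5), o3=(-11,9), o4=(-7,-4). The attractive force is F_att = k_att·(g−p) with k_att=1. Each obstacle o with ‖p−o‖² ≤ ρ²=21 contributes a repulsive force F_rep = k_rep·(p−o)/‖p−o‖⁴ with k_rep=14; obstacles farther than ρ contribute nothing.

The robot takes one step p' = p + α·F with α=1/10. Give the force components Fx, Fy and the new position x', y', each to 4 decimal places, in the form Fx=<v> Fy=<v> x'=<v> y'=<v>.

F_att = 1·(g−p) = 1·(18,7) = (18.0000,7.0000)
o1: d²=292 > ρ²=21 → inactive
o2: d²=40 > ρ²=21 → inactive
o3: d²=148 > ρ²=21 → inactive
o4: d²=5 ≤ ρ²=21; F_rep = 14·(-2,1)/5² = (-1.1200,0.5600)
F = F_att + ΣF_rep = (16.8800,7.5600)
p' = p + 1/10·F = (-7.3120,-2.2440)

Fx=16.8800 Fy=7.5600 x'=-7.3120 y'=-2.2440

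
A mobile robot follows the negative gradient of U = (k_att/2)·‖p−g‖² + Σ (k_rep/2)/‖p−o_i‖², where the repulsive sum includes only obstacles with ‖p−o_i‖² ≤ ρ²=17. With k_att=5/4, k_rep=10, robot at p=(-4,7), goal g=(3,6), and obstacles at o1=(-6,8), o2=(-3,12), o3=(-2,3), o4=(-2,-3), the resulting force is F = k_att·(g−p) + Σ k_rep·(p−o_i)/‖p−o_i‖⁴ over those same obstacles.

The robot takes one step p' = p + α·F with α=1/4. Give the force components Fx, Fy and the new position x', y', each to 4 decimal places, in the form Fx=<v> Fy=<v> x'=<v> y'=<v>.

Fx=9.5500 Fy=-1.6500 x'=-1.6125 y'=6.5875

F_att = 5/4·(g−p) = 5/4·(7,-1) = (8.7500,-1.2500)
o1: d²=5 ≤ ρ²=17; F_rep = 10·(2,-1)/5² = (0.8000,-0.4000)
o2: d²=26 > ρ²=17 → inactive
o3: d²=20 > ρ²=17 → inactive
o4: d²=104 > ρ²=17 → inactive
F = F_att + ΣF_rep = (9.5500,-1.6500)
p' = p + 1/4·F = (-1.6125,6.5875)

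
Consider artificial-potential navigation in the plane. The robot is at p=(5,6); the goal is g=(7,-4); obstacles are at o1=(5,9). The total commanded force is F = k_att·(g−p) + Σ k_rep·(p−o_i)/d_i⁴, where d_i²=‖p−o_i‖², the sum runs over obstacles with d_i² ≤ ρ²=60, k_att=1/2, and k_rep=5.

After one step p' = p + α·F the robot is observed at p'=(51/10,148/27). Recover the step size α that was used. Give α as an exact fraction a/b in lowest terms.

F_att = 1/2·(g−p) = 1/2·(2,-10) = (1.0000,-5.0000)
o1: d²=9 ≤ ρ²=60; F_rep = 5·(0,-3)/9² = (0.0000,-0.1852)
F = F_att + ΣF_rep = (1.0000,-5.1852)
Δp = p'−p = (0.1000,-0.5185); α = Δx/Fx = (1/10) / (1) = 1/10
check: Δy/Fy = (-14/27) / (-140/27) = 1/10 ✓

α = 1/10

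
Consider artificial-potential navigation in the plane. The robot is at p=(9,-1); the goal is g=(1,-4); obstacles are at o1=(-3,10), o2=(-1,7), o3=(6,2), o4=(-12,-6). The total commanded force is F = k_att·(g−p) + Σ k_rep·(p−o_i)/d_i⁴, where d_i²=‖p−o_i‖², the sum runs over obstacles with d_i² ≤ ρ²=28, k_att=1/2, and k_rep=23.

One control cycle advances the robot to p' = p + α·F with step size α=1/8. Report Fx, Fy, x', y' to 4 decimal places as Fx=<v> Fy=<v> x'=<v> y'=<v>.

Fx=-3.7870 Fy=-1.7130 x'=8.5266 y'=-1.2141

F_att = 1/2·(g−p) = 1/2·(-8,-3) = (-4.0000,-1.5000)
o1: d²=265 > ρ²=28 → inactive
o2: d²=164 > ρ²=28 → inactive
o3: d²=18 ≤ ρ²=28; F_rep = 23·(3,-3)/18² = (0.2130,-0.2130)
o4: d²=466 > ρ²=28 → inactive
F = F_att + ΣF_rep = (-3.7870,-1.7130)
p' = p + 1/8·F = (8.5266,-1.2141)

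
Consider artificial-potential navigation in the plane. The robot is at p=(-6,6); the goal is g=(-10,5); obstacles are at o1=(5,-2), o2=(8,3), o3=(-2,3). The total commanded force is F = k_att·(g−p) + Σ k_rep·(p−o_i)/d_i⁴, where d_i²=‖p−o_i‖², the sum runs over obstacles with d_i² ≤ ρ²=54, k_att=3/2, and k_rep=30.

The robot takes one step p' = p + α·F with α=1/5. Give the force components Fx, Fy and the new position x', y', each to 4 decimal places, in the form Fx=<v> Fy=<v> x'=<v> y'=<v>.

Fx=-6.1920 Fy=-1.3560 x'=-7.2384 y'=5.7288

F_att = 3/2·(g−p) = 3/2·(-4,-1) = (-6.0000,-1.5000)
o1: d²=185 > ρ²=54 → inactive
o2: d²=205 > ρ²=54 → inactive
o3: d²=25 ≤ ρ²=54; F_rep = 30·(-4,3)/25² = (-0.1920,0.1440)
F = F_att + ΣF_rep = (-6.1920,-1.3560)
p' = p + 1/5·F = (-7.2384,5.7288)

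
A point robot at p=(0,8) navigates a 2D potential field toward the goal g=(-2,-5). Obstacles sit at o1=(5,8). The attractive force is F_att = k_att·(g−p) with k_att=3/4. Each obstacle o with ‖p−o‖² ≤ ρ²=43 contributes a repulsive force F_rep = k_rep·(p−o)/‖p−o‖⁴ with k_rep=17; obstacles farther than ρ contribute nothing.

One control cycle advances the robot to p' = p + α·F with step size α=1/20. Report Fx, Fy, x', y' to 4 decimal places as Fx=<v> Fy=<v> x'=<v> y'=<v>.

Fx=-1.6360 Fy=-9.7500 x'=-0.0818 y'=7.5125

F_att = 3/4·(g−p) = 3/4·(-2,-13) = (-1.5000,-9.7500)
o1: d²=25 ≤ ρ²=43; F_rep = 17·(-5,0)/25² = (-0.1360,0.0000)
F = F_att + ΣF_rep = (-1.6360,-9.7500)
p' = p + 1/20·F = (-0.0818,7.5125)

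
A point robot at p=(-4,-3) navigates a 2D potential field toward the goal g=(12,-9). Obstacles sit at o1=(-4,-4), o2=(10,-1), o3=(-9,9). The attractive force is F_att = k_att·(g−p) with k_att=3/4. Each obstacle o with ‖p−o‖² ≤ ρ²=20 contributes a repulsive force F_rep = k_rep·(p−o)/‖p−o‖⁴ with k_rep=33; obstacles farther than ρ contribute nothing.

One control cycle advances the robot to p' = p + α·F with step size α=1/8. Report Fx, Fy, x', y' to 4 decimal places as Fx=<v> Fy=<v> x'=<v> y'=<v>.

Fx=12.0000 Fy=28.5000 x'=-2.5000 y'=0.5625

F_att = 3/4·(g−p) = 3/4·(16,-6) = (12.0000,-4.5000)
o1: d²=1 ≤ ρ²=20; F_rep = 33·(0,1)/1² = (0.0000,33.0000)
o2: d²=200 > ρ²=20 → inactive
o3: d²=169 > ρ²=20 → inactive
F = F_att + ΣF_rep = (12.0000,28.5000)
p' = p + 1/8·F = (-2.5000,0.5625)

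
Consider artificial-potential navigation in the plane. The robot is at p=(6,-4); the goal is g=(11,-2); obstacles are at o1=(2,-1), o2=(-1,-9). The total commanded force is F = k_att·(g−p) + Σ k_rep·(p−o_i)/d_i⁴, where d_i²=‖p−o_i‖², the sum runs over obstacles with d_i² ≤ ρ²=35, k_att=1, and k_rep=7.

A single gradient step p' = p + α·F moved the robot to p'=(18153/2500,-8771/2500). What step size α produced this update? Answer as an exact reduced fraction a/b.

F_att = 1·(g−p) = 1·(5,2) = (5.0000,2.0000)
o1: d²=25 ≤ ρ²=35; F_rep = 7·(4,-3)/25² = (0.0448,-0.0336)
o2: d²=74 > ρ²=35 → inactive
F = F_att + ΣF_rep = (5.0448,1.9664)
Δp = p'−p = (1.2612,0.4916); α = Δx/Fx = (3153/2500) / (3153/625) = 1/4
check: Δy/Fy = (1229/2500) / (1229/625) = 1/4 ✓

α = 1/4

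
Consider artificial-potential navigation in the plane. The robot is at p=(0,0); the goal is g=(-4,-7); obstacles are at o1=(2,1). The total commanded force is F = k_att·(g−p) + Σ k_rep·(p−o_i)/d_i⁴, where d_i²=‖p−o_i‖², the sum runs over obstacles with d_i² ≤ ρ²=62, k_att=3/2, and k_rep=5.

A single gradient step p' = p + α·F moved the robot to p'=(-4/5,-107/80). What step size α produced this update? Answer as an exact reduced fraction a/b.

α = 1/8

F_att = 3/2·(g−p) = 3/2·(-4,-7) = (-6.0000,-10.5000)
o1: d²=5 ≤ ρ²=62; F_rep = 5·(-2,-1)/5² = (-0.4000,-0.2000)
F = F_att + ΣF_rep = (-6.4000,-10.7000)
Δp = p'−p = (-0.8000,-1.3375); α = Δx/Fx = (-4/5) / (-32/5) = 1/8
check: Δy/Fy = (-107/80) / (-107/10) = 1/8 ✓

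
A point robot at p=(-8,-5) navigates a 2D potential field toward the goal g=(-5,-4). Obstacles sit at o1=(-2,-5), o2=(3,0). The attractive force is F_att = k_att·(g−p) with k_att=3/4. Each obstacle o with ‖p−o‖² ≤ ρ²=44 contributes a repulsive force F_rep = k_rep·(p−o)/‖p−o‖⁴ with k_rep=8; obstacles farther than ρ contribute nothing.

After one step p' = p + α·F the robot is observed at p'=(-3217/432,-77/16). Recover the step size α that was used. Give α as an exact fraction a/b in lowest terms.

F_att = 3/4·(g−p) = 3/4·(3,1) = (2.2500,0.7500)
o1: d²=36 ≤ ρ²=44; F_rep = 8·(-6,0)/36² = (-0.0370,0.0000)
o2: d²=146 > ρ²=44 → inactive
F = F_att + ΣF_rep = (2.2130,0.7500)
Δp = p'−p = (0.5532,0.1875); α = Δx/Fx = (239/432) / (239/108) = 1/4
check: Δy/Fy = (3/16) / (3/4) = 1/4 ✓

α = 1/4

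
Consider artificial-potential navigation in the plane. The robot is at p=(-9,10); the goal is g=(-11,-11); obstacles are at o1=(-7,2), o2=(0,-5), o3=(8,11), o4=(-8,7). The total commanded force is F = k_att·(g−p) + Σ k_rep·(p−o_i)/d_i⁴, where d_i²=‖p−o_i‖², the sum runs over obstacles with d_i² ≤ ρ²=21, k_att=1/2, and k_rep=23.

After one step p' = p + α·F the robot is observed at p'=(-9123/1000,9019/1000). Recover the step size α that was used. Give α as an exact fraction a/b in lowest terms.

α = 1/10

F_att = 1/2·(g−p) = 1/2·(-2,-21) = (-1.0000,-10.5000)
o1: d²=68 > ρ²=21 → inactive
o2: d²=306 > ρ²=21 → inactive
o3: d²=290 > ρ²=21 → inactive
o4: d²=10 ≤ ρ²=21; F_rep = 23·(-1,3)/10² = (-0.2300,0.6900)
F = F_att + ΣF_rep = (-1.2300,-9.8100)
Δp = p'−p = (-0.1230,-0.9810); α = Δx/Fx = (-123/1000) / (-123/100) = 1/10
check: Δy/Fy = (-981/1000) / (-981/100) = 1/10 ✓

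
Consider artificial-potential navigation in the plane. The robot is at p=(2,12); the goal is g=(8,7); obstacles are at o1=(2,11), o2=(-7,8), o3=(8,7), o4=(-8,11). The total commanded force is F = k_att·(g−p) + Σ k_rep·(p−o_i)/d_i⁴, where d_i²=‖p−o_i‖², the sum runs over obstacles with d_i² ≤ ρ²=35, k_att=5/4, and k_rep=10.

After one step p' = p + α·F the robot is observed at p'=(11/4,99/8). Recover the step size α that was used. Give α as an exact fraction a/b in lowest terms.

α = 1/10

F_att = 5/4·(g−p) = 5/4·(6,-5) = (7.5000,-6.2500)
o1: d²=1 ≤ ρ²=35; F_rep = 10·(0,1)/1² = (0.0000,10.0000)
o2: d²=97 > ρ²=35 → inactive
o3: d²=61 > ρ²=35 → inactive
o4: d²=101 > ρ²=35 → inactive
F = F_att + ΣF_rep = (7.5000,3.7500)
Δp = p'−p = (0.7500,0.3750); α = Δx/Fx = (3/4) / (15/2) = 1/10
check: Δy/Fy = (3/8) / (15/4) = 1/10 ✓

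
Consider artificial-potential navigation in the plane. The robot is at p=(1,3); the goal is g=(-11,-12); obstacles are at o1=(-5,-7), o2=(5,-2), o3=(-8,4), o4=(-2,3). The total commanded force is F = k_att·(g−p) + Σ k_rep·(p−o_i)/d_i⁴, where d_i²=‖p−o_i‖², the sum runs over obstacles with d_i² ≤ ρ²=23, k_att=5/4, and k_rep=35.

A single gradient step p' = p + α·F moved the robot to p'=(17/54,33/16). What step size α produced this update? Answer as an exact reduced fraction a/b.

α = 1/20

F_att = 5/4·(g−p) = 5/4·(-12,-15) = (-15.0000,-18.7500)
o1: d²=136 > ρ²=23 → inactive
o2: d²=41 > ρ²=23 → inactive
o3: d²=82 > ρ²=23 → inactive
o4: d²=9 ≤ ρ²=23; F_rep = 35·(3,0)/9² = (1.2963,0.0000)
F = F_att + ΣF_rep = (-13.7037,-18.7500)
Δp = p'−p = (-0.6852,-0.9375); α = Δx/Fx = (-37/54) / (-370/27) = 1/20
check: Δy/Fy = (-15/16) / (-75/4) = 1/20 ✓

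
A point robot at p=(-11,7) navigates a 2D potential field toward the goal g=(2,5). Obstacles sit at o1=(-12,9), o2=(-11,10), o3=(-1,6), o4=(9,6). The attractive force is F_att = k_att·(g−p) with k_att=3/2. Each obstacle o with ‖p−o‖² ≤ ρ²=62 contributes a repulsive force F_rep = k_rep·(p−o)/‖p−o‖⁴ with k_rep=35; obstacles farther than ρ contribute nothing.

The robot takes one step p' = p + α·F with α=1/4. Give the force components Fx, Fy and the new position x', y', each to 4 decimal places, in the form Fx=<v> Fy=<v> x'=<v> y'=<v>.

Fx=20.9000 Fy=-7.0963 x'=-5.7750 y'=5.2259

F_att = 3/2·(g−p) = 3/2·(13,-2) = (19.5000,-3.0000)
o1: d²=5 ≤ ρ²=62; F_rep = 35·(1,-2)/5² = (1.4000,-2.8000)
o2: d²=9 ≤ ρ²=62; F_rep = 35·(0,-3)/9² = (0.0000,-1.2963)
o3: d²=101 > ρ²=62 → inactive
o4: d²=401 > ρ²=62 → inactive
F = F_att + ΣF_rep = (20.9000,-7.0963)
p' = p + 1/4·F = (-5.7750,5.2259)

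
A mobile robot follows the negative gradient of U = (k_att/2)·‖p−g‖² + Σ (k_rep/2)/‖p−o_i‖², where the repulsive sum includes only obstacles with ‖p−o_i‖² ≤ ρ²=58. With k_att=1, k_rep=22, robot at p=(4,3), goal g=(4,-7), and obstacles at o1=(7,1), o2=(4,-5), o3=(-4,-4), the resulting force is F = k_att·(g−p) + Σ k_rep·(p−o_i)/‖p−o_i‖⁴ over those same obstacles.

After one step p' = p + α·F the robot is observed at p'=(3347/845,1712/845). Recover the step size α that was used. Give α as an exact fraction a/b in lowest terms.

F_att = 1·(g−p) = 1·(0,-10) = (0.0000,-10.0000)
o1: d²=13 ≤ ρ²=58; F_rep = 22·(-3,2)/13² = (-0.3905,0.2604)
o2: d²=64 > ρ²=58 → inactive
o3: d²=113 > ρ²=58 → inactive
F = F_att + ΣF_rep = (-0.3905,-9.7396)
Δp = p'−p = (-0.0391,-0.9740); α = Δx/Fx = (-33/845) / (-66/169) = 1/10
check: Δy/Fy = (-823/845) / (-1646/169) = 1/10 ✓

α = 1/10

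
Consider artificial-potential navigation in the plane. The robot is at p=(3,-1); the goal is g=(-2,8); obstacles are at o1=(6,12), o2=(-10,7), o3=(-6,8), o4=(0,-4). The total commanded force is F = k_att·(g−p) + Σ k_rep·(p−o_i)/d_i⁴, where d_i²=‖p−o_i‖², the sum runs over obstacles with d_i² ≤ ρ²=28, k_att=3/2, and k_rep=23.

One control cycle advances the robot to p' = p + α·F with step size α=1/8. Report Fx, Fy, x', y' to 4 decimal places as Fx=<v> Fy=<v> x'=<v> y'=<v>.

F_att = 3/2·(g−p) = 3/2·(-5,9) = (-7.5000,13.5000)
o1: d²=178 > ρ²=28 → inactive
o2: d²=233 > ρ²=28 → inactive
o3: d²=162 > ρ²=28 → inactive
o4: d²=18 ≤ ρ²=28; F_rep = 23·(3,3)/18² = (0.2130,0.2130)
F = F_att + ΣF_rep = (-7.2870,13.7130)
p' = p + 1/8·F = (2.0891,0.7141)

Fx=-7.2870 Fy=13.7130 x'=2.0891 y'=0.7141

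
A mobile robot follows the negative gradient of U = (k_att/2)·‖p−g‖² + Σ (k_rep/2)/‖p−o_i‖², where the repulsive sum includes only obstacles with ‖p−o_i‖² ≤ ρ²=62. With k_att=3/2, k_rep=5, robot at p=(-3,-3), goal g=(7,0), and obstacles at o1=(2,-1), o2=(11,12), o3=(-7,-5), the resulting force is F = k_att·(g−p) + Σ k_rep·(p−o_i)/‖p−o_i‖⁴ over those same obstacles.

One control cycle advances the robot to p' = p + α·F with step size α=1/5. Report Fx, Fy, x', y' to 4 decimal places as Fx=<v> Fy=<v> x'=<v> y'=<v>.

Fx=15.0203 Fy=4.5131 x'=0.0041 y'=-2.0974

F_att = 3/2·(g−p) = 3/2·(10,3) = (15.0000,4.5000)
o1: d²=29 ≤ ρ²=62; F_rep = 5·(-5,-2)/29² = (-0.0297,-0.0119)
o2: d²=421 > ρ²=62 → inactive
o3: d²=20 ≤ ρ²=62; F_rep = 5·(4,2)/20² = (0.0500,0.0250)
F = F_att + ΣF_rep = (15.0203,4.5131)
p' = p + 1/5·F = (0.0041,-2.0974)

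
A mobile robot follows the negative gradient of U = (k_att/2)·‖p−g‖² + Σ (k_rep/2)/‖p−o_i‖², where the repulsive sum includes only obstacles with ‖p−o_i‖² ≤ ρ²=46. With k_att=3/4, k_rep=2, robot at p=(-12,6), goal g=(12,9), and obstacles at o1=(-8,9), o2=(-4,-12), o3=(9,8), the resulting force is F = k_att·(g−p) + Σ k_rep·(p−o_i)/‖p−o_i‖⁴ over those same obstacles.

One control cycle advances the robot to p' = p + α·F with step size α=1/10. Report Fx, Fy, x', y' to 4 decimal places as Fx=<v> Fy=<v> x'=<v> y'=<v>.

Fx=17.9872 Fy=2.2404 x'=-10.2013 y'=6.2240

F_att = 3/4·(g−p) = 3/4·(24,3) = (18.0000,2.2500)
o1: d²=25 ≤ ρ²=46; F_rep = 2·(-4,-3)/25² = (-0.0128,-0.0096)
o2: d²=388 > ρ²=46 → inactive
o3: d²=445 > ρ²=46 → inactive
F = F_att + ΣF_rep = (17.9872,2.2404)
p' = p + 1/10·F = (-10.2013,6.2240)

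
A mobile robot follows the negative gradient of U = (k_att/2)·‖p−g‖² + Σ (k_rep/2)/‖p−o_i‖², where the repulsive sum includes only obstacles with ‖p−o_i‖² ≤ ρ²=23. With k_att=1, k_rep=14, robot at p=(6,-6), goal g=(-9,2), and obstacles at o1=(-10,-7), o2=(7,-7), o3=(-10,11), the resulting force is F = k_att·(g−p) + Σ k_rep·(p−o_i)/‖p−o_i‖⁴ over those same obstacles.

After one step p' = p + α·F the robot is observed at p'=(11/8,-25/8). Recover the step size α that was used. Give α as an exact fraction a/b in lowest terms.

α = 1/4

F_att = 1·(g−p) = 1·(-15,8) = (-15.0000,8.0000)
o1: d²=257 > ρ²=23 → inactive
o2: d²=2 ≤ ρ²=23; F_rep = 14·(-1,1)/2² = (-3.5000,3.5000)
o3: d²=545 > ρ²=23 → inactive
F = F_att + ΣF_rep = (-18.5000,11.5000)
Δp = p'−p = (-4.6250,2.8750); α = Δx/Fx = (-37/8) / (-37/2) = 1/4
check: Δy/Fy = (23/8) / (23/2) = 1/4 ✓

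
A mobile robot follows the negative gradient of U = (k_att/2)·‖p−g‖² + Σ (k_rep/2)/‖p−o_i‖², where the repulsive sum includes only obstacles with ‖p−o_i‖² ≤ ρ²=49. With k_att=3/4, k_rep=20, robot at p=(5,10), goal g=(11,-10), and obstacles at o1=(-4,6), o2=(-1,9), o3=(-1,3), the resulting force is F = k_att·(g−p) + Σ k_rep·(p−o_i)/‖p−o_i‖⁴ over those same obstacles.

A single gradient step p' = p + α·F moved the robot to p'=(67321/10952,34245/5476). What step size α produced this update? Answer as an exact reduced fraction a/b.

α = 1/4

F_att = 3/4·(g−p) = 3/4·(6,-20) = (4.5000,-15.0000)
o1: d²=97 > ρ²=49 → inactive
o2: d²=37 ≤ ρ²=49; F_rep = 20·(6,1)/37² = (0.0877,0.0146)
o3: d²=85 > ρ²=49 → inactive
F = F_att + ΣF_rep = (4.5877,-14.9854)
Δp = p'−p = (1.1469,-3.7463); α = Δx/Fx = (12561/10952) / (12561/2738) = 1/4
check: Δy/Fy = (-20515/5476) / (-20515/1369) = 1/4 ✓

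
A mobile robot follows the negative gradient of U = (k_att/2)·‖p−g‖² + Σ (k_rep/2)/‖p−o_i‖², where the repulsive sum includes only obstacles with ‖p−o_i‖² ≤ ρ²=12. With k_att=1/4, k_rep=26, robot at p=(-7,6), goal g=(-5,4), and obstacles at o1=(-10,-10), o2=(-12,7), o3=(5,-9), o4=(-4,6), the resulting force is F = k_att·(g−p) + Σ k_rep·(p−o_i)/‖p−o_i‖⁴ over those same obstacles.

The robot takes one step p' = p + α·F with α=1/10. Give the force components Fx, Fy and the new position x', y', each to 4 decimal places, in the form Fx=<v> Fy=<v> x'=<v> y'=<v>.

F_att = 1/4·(g−p) = 1/4·(2,-2) = (0.5000,-0.5000)
o1: d²=265 > ρ²=12 → inactive
o2: d²=26 > ρ²=12 → inactive
o3: d²=369 > ρ²=12 → inactive
o4: d²=9 ≤ ρ²=12; F_rep = 26·(-3,0)/9² = (-0.9630,0.0000)
F = F_att + ΣF_rep = (-0.4630,-0.5000)
p' = p + 1/10·F = (-7.0463,5.9500)

Fx=-0.4630 Fy=-0.5000 x'=-7.0463 y'=5.9500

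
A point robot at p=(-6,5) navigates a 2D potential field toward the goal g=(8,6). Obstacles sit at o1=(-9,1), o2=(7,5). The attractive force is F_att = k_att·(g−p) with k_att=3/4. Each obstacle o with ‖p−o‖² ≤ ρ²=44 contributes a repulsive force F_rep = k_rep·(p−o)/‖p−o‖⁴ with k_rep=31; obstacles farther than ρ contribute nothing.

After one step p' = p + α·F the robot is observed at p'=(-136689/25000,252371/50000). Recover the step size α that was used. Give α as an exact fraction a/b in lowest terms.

α = 1/20

F_att = 3/4·(g−p) = 3/4·(14,1) = (10.5000,0.7500)
o1: d²=25 ≤ ρ²=44; F_rep = 31·(3,4)/25² = (0.1488,0.1984)
o2: d²=169 > ρ²=44 → inactive
F = F_att + ΣF_rep = (10.6488,0.9484)
Δp = p'−p = (0.5324,0.0474); α = Δx/Fx = (13311/25000) / (13311/1250) = 1/20
check: Δy/Fy = (2371/50000) / (2371/2500) = 1/20 ✓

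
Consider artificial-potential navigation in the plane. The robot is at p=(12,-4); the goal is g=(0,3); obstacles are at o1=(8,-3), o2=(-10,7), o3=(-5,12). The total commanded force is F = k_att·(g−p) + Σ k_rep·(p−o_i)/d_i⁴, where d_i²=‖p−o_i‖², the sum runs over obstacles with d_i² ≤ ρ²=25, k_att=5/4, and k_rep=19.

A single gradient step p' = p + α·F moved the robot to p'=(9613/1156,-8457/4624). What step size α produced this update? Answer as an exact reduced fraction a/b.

F_att = 5/4·(g−p) = 5/4·(-12,7) = (-15.0000,8.7500)
o1: d²=17 ≤ ρ²=25; F_rep = 19·(4,-1)/17² = (0.2630,-0.0657)
o2: d²=605 > ρ²=25 → inactive
o3: d²=545 > ρ²=25 → inactive
F = F_att + ΣF_rep = (-14.7370,8.6843)
Δp = p'−p = (-3.6843,2.1711); α = Δx/Fx = (-4259/1156) / (-4259/289) = 1/4
check: Δy/Fy = (10039/4624) / (10039/1156) = 1/4 ✓

α = 1/4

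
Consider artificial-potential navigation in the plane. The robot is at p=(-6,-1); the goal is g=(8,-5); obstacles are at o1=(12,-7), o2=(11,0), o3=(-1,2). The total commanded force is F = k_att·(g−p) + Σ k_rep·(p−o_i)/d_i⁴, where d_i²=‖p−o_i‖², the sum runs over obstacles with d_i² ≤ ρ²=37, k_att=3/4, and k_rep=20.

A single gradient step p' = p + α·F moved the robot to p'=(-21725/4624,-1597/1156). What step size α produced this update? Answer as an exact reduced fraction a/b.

α = 1/8

F_att = 3/4·(g−p) = 3/4·(14,-4) = (10.5000,-3.0000)
o1: d²=360 > ρ²=37 → inactive
o2: d²=290 > ρ²=37 → inactive
o3: d²=34 ≤ ρ²=37; F_rep = 20·(-5,-3)/34² = (-0.0865,-0.0519)
F = F_att + ΣF_rep = (10.4135,-3.0519)
Δp = p'−p = (1.3017,-0.3815); α = Δx/Fx = (6019/4624) / (6019/578) = 1/8
check: Δy/Fy = (-441/1156) / (-882/289) = 1/8 ✓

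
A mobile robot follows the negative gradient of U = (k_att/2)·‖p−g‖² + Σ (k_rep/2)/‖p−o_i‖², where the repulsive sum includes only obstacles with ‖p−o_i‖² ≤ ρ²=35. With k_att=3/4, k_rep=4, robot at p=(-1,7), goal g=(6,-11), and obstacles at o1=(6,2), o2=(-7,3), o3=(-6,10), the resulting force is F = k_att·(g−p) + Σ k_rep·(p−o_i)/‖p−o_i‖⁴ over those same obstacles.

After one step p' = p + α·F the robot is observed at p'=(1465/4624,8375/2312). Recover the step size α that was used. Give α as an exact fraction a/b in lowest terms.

α = 1/4

F_att = 3/4·(g−p) = 3/4·(7,-18) = (5.2500,-13.5000)
o1: d²=74 > ρ²=35 → inactive
o2: d²=52 > ρ²=35 → inactive
o3: d²=34 ≤ ρ²=35; F_rep = 4·(5,-3)/34² = (0.0173,-0.0104)
F = F_att + ΣF_rep = (5.2673,-13.5104)
Δp = p'−p = (1.3168,-3.3776); α = Δx/Fx = (6089/4624) / (6089/1156) = 1/4
check: Δy/Fy = (-7809/2312) / (-7809/578) = 1/4 ✓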